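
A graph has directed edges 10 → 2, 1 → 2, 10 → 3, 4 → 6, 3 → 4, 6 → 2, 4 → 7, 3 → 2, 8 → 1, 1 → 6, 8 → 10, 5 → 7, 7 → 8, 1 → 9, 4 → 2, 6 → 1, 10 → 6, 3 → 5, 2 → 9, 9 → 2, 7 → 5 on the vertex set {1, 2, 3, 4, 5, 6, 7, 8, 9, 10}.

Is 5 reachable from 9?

No

Explore from 9.
Distance 1: reach 2.
The search from 9 is exhausted; no directed path reaches 5.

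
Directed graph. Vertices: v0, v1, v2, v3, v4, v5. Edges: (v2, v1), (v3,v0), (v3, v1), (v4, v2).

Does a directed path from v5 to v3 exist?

v5 has no outgoing edges, so nothing is reachable from it.

No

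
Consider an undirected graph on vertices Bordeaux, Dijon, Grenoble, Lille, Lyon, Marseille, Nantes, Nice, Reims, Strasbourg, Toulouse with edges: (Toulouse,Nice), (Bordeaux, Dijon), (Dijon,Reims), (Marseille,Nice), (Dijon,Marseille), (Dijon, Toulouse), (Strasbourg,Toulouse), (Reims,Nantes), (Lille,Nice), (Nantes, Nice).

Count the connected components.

3

From Bordeaux: component {Bordeaux, Dijon, Lille, Marseille, Nantes, Nice, Reims, Strasbourg, Toulouse}.
From Grenoble: component {Grenoble}.
From Lyon: component {Lyon}.
That's 3 components.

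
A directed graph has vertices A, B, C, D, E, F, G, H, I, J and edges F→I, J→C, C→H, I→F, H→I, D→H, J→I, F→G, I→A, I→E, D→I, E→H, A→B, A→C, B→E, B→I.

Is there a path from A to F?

Explore from A.
Distance 1: reach B, C.
Distance 2: reach E, H, I.
Distance 3: reach F.
Found F.

Yes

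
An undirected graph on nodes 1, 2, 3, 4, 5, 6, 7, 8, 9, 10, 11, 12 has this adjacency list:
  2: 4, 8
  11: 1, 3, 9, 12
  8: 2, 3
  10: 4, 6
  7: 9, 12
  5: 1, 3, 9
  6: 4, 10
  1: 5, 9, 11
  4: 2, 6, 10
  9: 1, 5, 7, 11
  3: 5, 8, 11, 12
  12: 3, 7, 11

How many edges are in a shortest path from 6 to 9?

6

Distance 0: 6.
Distance 1: 4, 10.
Distance 2: 2.
Distance 3: 8.
Distance 4: 3.
Distance 5: 5, 11, 12.
Distance 6: 1, 7, 9 — contains 9.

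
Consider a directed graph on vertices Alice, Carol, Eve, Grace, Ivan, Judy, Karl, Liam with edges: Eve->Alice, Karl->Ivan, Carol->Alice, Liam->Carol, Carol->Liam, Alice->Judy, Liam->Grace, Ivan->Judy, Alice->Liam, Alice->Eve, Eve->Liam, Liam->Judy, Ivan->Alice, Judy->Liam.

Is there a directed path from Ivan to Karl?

Explore from Ivan.
Distance 1: reach Alice, Judy.
Distance 2: reach Eve, Liam.
Distance 3: reach Carol, Grace.
The search from Ivan is exhausted; no directed path reaches Karl.

No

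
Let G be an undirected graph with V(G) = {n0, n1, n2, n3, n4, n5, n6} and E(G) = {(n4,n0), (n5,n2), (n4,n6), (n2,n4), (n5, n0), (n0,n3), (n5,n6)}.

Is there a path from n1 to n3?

No

n1 has no edges, so nothing is reachable from it.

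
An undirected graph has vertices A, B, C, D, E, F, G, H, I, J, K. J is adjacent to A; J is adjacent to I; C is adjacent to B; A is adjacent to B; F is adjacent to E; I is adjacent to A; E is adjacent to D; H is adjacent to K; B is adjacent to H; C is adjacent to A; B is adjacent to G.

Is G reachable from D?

No

Explore from D.
Distance 1: reach E.
Distance 2: reach F.
The search is exhausted without reaching G; it lies in a different component.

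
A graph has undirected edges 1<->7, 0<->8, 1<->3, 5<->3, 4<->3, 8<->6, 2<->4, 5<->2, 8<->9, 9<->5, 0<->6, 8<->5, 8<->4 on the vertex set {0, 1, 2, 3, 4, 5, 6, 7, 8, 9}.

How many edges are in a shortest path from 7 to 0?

5

Distance 0: 7.
Distance 1: 1.
Distance 2: 3.
Distance 3: 4, 5.
Distance 4: 2, 8, 9.
Distance 5: 0, 6 — contains 0.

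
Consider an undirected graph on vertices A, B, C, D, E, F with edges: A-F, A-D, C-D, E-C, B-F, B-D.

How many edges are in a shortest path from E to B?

3

Distance 0: E.
Distance 1: C.
Distance 2: D.
Distance 3: A, B — contains B.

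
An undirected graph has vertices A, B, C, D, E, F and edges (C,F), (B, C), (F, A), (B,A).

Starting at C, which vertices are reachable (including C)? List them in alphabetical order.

Start at C.
Its neighbours: B, F.
Then their neighbours: A.
Nothing further is reachable.

A, B, C, F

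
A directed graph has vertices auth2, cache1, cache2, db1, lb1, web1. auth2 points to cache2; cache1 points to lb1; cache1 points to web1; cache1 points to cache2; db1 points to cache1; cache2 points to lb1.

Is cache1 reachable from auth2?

Explore from auth2.
Distance 1: reach cache2.
Distance 2: reach lb1.
The search from auth2 is exhausted; no directed path reaches cache1.

No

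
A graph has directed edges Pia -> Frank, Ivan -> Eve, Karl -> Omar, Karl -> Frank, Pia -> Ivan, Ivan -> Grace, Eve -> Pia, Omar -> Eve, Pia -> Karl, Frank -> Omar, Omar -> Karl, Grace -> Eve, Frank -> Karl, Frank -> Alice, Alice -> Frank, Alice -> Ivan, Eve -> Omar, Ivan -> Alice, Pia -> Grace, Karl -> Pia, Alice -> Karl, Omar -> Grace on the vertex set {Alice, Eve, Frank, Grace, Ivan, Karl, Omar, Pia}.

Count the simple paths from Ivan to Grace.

21

Ivan→Alice→Frank→Karl→Omar→Eve→Pia→Grace
Ivan→Alice→Frank→Karl→Omar→Grace
Ivan→Alice→Frank→Karl→Pia→Grace
Ivan→Alice→Frank→Omar→Eve→Pia→Grace
Ivan→Alice→Frank→Omar→Grace
Ivan→Alice→Frank→Omar→Karl→Pia→Grace
Ivan→Alice→Karl→Frank→Omar→Eve→Pia→Grace
Ivan→Alice→Karl→Frank→Omar→Grace
... and 13 more.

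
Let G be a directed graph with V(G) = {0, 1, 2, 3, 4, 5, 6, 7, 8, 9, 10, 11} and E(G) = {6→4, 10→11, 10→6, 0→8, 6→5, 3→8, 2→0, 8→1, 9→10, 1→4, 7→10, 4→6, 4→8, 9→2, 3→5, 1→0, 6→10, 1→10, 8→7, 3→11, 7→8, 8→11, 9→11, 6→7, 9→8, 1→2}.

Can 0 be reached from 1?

Yes

Explore from 1.
Distance 1: reach 0, 2, 4, 10.
Found 0.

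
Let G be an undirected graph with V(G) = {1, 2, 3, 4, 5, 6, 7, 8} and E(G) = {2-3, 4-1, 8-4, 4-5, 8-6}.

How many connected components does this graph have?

3

From 1: component {1, 4, 5, 6, 8}.
From 2: component {2, 3}.
From 7: component {7}.
That's 3 components.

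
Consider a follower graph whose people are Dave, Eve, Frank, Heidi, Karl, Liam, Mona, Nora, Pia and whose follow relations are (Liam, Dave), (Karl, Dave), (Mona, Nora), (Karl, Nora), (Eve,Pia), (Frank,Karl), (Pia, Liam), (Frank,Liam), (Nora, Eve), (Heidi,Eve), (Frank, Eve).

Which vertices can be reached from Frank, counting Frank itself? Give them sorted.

Dave, Eve, Frank, Karl, Liam, Nora, Pia

Start at Frank.
Its neighbours: Eve, Karl, Liam.
Then their neighbours: Dave, Nora, Pia.
Nothing further is reachable.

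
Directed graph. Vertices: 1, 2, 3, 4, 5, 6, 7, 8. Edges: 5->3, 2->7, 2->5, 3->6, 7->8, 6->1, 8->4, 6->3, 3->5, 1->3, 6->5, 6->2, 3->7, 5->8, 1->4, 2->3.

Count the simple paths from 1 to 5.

1→3→5
1→3→6→2→5
1→3→6→5

3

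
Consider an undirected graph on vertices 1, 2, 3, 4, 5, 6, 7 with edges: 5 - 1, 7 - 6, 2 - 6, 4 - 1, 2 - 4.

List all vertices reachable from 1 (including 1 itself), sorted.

1, 2, 4, 5, 6, 7

Start at 1.
Its neighbours: 4, 5.
Then their neighbours: 2.
Then next layer: 6.
Then next layer: 7.
Nothing further is reachable.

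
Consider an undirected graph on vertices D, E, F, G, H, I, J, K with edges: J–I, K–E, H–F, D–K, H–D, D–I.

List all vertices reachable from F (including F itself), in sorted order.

Start at F.
Its neighbours: H.
Then their neighbours: D.
Then next layer: I, K.
Then next layer: E, J.
Nothing further is reachable.

D, E, F, H, I, J, K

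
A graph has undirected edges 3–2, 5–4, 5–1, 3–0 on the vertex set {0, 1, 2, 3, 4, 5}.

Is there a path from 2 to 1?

Explore from 2.
Distance 1: reach 3.
Distance 2: reach 0.
The search is exhausted without reaching 1; it lies in a different component.

No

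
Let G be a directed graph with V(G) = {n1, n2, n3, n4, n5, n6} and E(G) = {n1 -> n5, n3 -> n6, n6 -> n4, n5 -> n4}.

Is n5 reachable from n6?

Explore from n6.
Distance 1: reach n4.
The search from n6 is exhausted; no directed path reaches n5.

No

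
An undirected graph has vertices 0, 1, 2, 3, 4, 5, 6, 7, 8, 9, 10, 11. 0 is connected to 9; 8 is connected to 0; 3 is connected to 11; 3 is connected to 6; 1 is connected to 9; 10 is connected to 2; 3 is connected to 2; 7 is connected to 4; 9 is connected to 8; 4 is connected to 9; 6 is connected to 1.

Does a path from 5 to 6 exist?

No

5 has no edges, so nothing is reachable from it.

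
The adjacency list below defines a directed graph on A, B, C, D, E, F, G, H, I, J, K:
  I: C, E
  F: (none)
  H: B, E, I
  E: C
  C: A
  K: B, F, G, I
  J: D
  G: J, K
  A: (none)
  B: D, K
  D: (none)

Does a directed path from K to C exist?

Explore from K.
Distance 1: reach B, F, G, I.
Distance 2: reach C, D, E, J.
Found C.

Yes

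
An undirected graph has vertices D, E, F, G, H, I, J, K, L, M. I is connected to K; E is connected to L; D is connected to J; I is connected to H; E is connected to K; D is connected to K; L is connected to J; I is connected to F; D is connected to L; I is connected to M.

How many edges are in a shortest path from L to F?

4

Distance 0: L.
Distance 1: D, E, J.
Distance 2: K.
Distance 3: I.
Distance 4: F, H, M — contains F.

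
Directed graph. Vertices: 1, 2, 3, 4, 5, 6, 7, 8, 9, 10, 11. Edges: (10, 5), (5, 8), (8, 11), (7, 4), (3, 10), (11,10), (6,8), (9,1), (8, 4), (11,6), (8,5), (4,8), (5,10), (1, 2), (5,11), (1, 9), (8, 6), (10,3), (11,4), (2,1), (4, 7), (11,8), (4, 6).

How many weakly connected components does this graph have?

2

From 1: component {1, 2, 9}.
From 3: component {3, 4, 5, 6, 7, 8, 10, 11}.
That's 2 components.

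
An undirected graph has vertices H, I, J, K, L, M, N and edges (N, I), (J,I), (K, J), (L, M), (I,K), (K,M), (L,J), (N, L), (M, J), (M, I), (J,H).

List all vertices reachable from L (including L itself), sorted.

H, I, J, K, L, M, N

Start at L.
Its neighbours: J, M, N.
Then their neighbours: H, I, K.
Every vertex is now reached.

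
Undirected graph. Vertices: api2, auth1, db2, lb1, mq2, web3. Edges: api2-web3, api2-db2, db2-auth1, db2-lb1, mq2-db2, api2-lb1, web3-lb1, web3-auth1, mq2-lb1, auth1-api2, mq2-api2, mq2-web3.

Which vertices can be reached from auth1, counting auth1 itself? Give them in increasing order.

Start at auth1.
Its neighbours: api2, db2, web3.
Then their neighbours: lb1, mq2.
Every vertex is now reached.

api2, auth1, db2, lb1, mq2, web3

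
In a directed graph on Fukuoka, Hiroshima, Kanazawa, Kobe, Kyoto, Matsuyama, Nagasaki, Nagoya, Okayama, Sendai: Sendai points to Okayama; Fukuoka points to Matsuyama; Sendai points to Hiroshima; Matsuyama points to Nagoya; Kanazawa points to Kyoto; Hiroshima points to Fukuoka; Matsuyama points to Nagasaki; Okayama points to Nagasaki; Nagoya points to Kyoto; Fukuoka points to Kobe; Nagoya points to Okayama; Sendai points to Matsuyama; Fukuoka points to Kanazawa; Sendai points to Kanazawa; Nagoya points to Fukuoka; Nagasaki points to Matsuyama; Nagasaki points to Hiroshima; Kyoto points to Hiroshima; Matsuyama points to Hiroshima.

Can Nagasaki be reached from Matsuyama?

Yes

Explore from Matsuyama.
Distance 1: reach Hiroshima, Nagasaki, Nagoya.
Found Nagasaki.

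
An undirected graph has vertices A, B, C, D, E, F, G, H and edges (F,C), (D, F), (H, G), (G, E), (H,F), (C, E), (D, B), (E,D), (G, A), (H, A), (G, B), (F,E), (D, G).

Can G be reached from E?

Yes

Explore from E.
Distance 1: reach C, D, F, G.
Found G.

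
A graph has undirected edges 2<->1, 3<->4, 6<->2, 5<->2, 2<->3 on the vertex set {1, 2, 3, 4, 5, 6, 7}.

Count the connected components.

From 1: component {1, 2, 3, 4, 5, 6}.
From 7: component {7}.
That's 2 components.

2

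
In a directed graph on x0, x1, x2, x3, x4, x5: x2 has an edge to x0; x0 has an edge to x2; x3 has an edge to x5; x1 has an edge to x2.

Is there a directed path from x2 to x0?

Yes

Explore from x2.
Distance 1: reach x0.
Found x0.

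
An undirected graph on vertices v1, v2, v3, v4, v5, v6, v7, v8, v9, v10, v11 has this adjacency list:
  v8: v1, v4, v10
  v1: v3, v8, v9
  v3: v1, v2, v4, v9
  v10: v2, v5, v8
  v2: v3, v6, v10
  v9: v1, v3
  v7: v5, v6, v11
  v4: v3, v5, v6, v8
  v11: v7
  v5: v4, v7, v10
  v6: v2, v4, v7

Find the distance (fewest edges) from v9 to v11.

Distance 0: v9.
Distance 1: v1, v3.
Distance 2: v2, v4, v8.
Distance 3: v5, v6, v10.
Distance 4: v7.
Distance 5: v11 — contains v11.

5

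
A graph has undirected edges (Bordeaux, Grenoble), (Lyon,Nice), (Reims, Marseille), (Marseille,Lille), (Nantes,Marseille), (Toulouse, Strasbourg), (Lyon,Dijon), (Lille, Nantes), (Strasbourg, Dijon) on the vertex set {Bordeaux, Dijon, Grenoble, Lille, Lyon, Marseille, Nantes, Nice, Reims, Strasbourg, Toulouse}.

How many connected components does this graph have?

From Bordeaux: component {Bordeaux, Grenoble}.
From Dijon: component {Dijon, Lyon, Nice, Strasbourg, Toulouse}.
From Lille: component {Lille, Marseille, Nantes, Reims}.
That's 3 components.

3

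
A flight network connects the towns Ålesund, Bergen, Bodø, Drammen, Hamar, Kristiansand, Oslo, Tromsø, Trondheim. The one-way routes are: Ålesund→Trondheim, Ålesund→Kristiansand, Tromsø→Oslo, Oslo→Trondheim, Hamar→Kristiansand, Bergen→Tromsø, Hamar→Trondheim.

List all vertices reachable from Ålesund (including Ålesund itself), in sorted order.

Start at Ålesund.
Its neighbours: Kristiansand, Trondheim.
Nothing further is reachable.

Ålesund, Kristiansand, Trondheim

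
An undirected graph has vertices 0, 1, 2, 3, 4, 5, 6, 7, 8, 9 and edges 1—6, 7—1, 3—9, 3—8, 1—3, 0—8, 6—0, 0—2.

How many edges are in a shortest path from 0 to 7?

Distance 0: 0.
Distance 1: 2, 6, 8.
Distance 2: 1, 3.
Distance 3: 7, 9 — contains 7.

3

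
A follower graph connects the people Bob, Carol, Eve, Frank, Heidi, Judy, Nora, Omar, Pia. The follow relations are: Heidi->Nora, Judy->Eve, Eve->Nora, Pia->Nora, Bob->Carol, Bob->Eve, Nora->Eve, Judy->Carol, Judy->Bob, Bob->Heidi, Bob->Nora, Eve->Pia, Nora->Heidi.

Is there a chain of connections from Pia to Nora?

Explore from Pia.
Distance 1: reach Nora.
Found Nora.

Yes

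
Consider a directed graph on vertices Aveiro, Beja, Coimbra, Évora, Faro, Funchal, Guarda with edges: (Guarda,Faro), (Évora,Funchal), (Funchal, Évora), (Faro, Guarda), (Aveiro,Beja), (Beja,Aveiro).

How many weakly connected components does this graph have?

From Aveiro: component {Aveiro, Beja}.
From Coimbra: component {Coimbra}.
From Évora: component {Évora, Funchal}.
From Faro: component {Faro, Guarda}.
That's 4 components.

4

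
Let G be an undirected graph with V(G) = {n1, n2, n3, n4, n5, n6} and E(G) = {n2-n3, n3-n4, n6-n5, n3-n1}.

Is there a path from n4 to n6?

Explore from n4.
Distance 1: reach n3.
Distance 2: reach n1, n2.
The search is exhausted without reaching n6; it lies in a different component.

No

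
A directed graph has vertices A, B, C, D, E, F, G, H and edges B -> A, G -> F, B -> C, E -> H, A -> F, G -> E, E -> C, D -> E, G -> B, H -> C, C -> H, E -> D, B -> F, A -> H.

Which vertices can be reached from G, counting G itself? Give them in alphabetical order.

A, B, C, D, E, F, G, H

Start at G.
Its neighbours: B, E, F.
Then their neighbours: A, C, D, H.
Every vertex is now reached.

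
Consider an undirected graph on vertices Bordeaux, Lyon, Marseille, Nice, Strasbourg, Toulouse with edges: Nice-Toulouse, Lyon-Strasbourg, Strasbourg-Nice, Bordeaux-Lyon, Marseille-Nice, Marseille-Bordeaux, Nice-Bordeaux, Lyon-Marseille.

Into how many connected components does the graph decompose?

1

From Bordeaux: component {Bordeaux, Lyon, Marseille, Nice, Strasbourg, Toulouse}.
That's 1 component.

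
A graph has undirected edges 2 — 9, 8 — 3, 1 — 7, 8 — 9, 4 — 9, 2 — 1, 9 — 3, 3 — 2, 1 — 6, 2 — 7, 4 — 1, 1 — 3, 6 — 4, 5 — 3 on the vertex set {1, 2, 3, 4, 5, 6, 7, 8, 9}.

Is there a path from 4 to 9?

Yes

Explore from 4.
Distance 1: reach 1, 6, 9.
Found 9.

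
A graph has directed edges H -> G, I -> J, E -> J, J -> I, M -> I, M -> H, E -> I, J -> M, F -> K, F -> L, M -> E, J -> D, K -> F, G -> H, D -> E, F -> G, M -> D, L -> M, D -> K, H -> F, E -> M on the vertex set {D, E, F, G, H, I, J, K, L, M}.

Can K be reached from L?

Explore from L.
Distance 1: reach M.
Distance 2: reach D, E, H, I.
Distance 3: reach F, G, J, K.
Found K.

Yes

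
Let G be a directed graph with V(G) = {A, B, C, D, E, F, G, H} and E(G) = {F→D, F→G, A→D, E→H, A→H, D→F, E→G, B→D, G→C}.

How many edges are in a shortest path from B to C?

4

Distance 0: B.
Distance 1: D.
Distance 2: F.
Distance 3: G.
Distance 4: C — contains C.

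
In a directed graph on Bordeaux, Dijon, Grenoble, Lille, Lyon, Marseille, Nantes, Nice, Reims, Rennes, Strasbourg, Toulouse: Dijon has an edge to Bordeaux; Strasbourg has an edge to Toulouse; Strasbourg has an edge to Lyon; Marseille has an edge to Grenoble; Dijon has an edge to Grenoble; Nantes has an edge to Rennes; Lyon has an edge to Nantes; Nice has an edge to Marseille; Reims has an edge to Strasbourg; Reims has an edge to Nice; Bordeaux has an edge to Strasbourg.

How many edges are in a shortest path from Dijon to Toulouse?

Distance 0: Dijon.
Distance 1: Bordeaux, Grenoble.
Distance 2: Strasbourg.
Distance 3: Lyon, Toulouse — contains Toulouse.

3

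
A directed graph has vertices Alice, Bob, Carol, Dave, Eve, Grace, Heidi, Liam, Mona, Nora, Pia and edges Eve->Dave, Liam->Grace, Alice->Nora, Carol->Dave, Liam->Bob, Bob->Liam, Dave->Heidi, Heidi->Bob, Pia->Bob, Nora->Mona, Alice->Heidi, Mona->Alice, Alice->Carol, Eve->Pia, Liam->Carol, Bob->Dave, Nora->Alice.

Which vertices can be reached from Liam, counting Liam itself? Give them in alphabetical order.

Bob, Carol, Dave, Grace, Heidi, Liam

Start at Liam.
Its neighbours: Bob, Carol, Grace.
Then their neighbours: Dave.
Then next layer: Heidi.
Nothing further is reachable.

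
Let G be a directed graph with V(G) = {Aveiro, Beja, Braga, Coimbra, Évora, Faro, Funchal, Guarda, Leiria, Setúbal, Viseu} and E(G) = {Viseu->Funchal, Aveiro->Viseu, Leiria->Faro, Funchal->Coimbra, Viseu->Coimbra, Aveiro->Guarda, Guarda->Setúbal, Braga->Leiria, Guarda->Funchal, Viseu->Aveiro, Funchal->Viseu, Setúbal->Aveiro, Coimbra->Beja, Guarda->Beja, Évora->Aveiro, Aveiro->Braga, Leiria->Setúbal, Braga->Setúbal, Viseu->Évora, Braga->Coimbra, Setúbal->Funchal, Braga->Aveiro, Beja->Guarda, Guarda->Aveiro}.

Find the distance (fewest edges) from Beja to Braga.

3

Distance 0: Beja.
Distance 1: Guarda.
Distance 2: Aveiro, Funchal, Setúbal.
Distance 3: Braga, Coimbra, Viseu — contains Braga.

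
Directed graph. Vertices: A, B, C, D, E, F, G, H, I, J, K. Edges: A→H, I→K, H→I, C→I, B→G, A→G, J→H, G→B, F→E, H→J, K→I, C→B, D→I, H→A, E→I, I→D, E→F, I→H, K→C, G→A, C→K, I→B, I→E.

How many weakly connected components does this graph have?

1

From A: component {A, B, C, D, E, F, G, H, I, J, K}.
That's 1 component.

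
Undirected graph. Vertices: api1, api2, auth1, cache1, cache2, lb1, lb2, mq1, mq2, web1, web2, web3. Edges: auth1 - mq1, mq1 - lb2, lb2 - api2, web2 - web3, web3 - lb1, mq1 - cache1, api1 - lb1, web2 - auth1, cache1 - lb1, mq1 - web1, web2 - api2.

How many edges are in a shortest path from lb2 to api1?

4

Distance 0: lb2.
Distance 1: api2, mq1.
Distance 2: auth1, cache1, web1, web2.
Distance 3: lb1, web3.
Distance 4: api1 — contains api1.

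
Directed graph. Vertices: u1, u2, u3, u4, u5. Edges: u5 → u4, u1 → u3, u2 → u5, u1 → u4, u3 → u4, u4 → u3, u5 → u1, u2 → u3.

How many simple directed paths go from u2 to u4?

4

u2→u3→u4
u2→u5→u1→u3→u4
u2→u5→u1→u4
u2→u5→u4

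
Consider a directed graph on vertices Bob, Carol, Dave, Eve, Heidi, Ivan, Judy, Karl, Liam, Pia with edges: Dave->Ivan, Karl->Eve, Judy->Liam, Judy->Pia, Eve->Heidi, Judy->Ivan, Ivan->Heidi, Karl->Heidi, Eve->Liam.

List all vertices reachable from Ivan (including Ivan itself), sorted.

Heidi, Ivan

Start at Ivan.
Its neighbours: Heidi.
Nothing further is reachable.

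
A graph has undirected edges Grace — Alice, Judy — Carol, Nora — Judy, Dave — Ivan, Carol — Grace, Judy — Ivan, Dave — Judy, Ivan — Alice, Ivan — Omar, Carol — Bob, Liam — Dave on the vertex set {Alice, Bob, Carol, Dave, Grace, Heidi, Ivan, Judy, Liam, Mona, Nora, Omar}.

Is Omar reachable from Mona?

Mona has no edges, so nothing is reachable from it.

No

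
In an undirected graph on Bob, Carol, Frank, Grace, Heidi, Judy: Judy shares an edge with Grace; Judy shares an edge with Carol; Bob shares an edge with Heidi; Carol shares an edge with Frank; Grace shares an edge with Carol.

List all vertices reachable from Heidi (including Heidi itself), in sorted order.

Start at Heidi.
Its neighbours: Bob.
Nothing further is reachable.

Bob, Heidi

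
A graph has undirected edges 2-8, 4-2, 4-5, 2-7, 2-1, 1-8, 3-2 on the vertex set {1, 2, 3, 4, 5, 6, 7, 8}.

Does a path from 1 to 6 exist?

No

Explore from 1.
Distance 1: reach 2, 8.
Distance 2: reach 3, 4, 7.
Distance 3: reach 5.
The search is exhausted without reaching 6; it lies in a different component.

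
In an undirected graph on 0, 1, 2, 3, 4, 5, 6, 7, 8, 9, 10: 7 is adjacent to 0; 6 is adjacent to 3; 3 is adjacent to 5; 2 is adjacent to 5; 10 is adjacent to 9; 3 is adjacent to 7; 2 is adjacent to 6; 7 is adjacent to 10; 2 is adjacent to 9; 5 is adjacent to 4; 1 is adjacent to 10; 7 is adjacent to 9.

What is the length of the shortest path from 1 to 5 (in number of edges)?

Distance 0: 1.
Distance 1: 10.
Distance 2: 7, 9.
Distance 3: 0, 2, 3.
Distance 4: 5, 6 — contains 5.

4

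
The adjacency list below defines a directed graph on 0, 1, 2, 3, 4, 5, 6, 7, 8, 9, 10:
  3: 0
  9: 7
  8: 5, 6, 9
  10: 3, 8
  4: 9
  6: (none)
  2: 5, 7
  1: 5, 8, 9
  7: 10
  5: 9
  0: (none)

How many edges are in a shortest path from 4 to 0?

Distance 0: 4.
Distance 1: 9.
Distance 2: 7.
Distance 3: 10.
Distance 4: 3, 8.
Distance 5: 0, 5, 6 — contains 0.

5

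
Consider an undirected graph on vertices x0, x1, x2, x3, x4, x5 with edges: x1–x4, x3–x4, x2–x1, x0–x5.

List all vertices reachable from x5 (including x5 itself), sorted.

Start at x5.
Its neighbours: x0.
Nothing further is reachable.

x0, x5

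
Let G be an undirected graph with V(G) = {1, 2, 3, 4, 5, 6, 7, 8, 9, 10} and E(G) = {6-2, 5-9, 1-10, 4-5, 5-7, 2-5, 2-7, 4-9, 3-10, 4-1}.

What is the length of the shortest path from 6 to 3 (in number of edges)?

Distance 0: 6.
Distance 1: 2.
Distance 2: 5, 7.
Distance 3: 4, 9.
Distance 4: 1.
Distance 5: 10.
Distance 6: 3 — contains 3.

6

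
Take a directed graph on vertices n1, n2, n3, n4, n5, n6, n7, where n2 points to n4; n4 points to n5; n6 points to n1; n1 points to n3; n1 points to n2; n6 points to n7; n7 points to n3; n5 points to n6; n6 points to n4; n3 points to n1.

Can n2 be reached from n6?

Explore from n6.
Distance 1: reach n1, n4, n7.
Distance 2: reach n2, n3, n5.
Found n2.

Yes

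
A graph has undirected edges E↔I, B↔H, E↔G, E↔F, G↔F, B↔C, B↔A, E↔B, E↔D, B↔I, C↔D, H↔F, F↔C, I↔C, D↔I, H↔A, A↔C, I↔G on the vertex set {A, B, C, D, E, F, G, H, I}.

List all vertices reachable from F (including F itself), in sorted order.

A, B, C, D, E, F, G, H, I

Start at F.
Its neighbours: C, E, G, H.
Then their neighbours: A, B, D, I.
Every vertex is now reached.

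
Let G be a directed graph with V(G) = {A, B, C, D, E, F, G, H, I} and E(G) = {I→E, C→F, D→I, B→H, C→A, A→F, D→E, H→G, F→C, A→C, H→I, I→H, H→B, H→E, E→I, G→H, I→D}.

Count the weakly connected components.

2

From A: component {A, C, F}.
From B: component {B, D, E, G, H, I}.
That's 2 components.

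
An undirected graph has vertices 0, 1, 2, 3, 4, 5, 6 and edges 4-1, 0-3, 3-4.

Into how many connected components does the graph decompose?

4

From 0: component {0, 1, 3, 4}.
From 2: component {2}.
From 5: component {5}.
From 6: component {6}.
That's 4 components.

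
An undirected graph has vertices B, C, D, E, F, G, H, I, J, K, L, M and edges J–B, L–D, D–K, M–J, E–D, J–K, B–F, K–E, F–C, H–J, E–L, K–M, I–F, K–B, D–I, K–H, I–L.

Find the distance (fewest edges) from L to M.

Distance 0: L.
Distance 1: D, E, I.
Distance 2: F, K.
Distance 3: B, C, H, J, M — contains M.

3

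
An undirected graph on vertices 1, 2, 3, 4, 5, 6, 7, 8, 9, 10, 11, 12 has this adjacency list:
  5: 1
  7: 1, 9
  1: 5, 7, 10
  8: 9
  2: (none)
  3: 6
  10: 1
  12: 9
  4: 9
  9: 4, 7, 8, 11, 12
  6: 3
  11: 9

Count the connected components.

From 1: component {1, 4, 5, 7, 8, 9, 10, 11, 12}.
From 2: component {2}.
From 3: component {3, 6}.
That's 3 components.

3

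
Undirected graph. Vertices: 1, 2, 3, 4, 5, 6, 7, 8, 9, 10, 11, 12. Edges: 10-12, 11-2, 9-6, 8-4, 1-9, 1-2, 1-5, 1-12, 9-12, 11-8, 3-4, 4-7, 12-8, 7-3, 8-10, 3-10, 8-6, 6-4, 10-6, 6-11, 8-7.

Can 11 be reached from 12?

Explore from 12.
Distance 1: reach 1, 8, 9, 10.
Distance 2: reach 2, 3, 4, 5, 6, 7, 11.
Found 11.

Yes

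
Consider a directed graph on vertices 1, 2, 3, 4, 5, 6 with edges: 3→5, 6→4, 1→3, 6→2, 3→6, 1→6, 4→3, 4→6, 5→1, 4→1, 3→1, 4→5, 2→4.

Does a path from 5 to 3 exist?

Yes

Explore from 5.
Distance 1: reach 1.
Distance 2: reach 3, 6.
Found 3.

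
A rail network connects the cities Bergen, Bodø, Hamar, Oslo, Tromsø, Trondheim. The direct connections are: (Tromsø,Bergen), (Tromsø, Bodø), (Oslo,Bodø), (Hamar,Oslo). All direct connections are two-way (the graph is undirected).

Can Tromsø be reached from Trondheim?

No

Trondheim has no edges, so nothing is reachable from it.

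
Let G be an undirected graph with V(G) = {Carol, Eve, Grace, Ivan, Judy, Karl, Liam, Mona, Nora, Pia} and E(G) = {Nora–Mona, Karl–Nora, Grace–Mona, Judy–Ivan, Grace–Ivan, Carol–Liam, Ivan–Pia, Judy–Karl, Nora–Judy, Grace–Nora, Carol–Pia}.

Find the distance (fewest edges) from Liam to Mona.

5

Distance 0: Liam.
Distance 1: Carol.
Distance 2: Pia.
Distance 3: Ivan.
Distance 4: Grace, Judy.
Distance 5: Karl, Mona, Nora — contains Mona.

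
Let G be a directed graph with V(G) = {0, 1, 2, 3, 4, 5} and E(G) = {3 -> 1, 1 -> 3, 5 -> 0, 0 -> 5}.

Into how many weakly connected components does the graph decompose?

4

From 0: component {0, 5}.
From 1: component {1, 3}.
From 2: component {2}.
From 4: component {4}.
That's 4 components.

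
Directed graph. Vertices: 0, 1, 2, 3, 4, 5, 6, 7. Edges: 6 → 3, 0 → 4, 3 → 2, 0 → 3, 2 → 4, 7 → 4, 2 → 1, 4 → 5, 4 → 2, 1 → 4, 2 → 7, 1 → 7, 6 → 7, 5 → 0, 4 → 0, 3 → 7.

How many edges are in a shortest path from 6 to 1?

Distance 0: 6.
Distance 1: 3, 7.
Distance 2: 2, 4.
Distance 3: 0, 1, 5 — contains 1.

3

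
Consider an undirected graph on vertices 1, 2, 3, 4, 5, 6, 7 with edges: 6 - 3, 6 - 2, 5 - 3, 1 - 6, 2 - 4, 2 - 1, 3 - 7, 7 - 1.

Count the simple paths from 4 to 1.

3

4–2–1
4–2–6–1
4–2–6–3–7–1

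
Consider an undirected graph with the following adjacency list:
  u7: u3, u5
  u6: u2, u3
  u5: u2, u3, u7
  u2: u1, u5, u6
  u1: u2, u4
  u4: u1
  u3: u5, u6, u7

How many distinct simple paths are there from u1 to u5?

3

u1–u2–u5
u1–u2–u6–u3–u5
u1–u2–u6–u3–u7–u5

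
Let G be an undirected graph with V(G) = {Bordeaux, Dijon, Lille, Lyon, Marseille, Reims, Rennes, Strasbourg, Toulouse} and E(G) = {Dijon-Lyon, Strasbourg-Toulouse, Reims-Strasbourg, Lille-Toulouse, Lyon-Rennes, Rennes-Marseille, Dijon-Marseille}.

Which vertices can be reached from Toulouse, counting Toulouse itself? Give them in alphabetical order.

Start at Toulouse.
Its neighbours: Lille, Strasbourg.
Then their neighbours: Reims.
Nothing further is reachable.

Lille, Reims, Strasbourg, Toulouse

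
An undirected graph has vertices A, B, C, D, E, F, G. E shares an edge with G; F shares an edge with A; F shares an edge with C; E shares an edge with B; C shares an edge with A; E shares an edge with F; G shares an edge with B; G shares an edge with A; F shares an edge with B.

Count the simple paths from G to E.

G–A–C–F–B–E
G–A–C–F–E
G–A–F–B–E
G–A–F–E
G–B–E
G–B–F–E
G–E

7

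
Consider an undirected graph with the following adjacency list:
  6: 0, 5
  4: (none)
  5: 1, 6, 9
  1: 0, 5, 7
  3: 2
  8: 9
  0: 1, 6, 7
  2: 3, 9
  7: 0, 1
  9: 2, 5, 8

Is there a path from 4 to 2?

4 has no edges, so nothing is reachable from it.

No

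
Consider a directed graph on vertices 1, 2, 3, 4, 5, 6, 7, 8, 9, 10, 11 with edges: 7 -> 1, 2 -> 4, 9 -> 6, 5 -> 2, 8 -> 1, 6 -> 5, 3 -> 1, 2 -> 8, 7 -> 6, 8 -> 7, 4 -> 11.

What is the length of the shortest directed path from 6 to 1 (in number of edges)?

4

Distance 0: 6.
Distance 1: 5.
Distance 2: 2.
Distance 3: 4, 8.
Distance 4: 1, 7, 11 — contains 1.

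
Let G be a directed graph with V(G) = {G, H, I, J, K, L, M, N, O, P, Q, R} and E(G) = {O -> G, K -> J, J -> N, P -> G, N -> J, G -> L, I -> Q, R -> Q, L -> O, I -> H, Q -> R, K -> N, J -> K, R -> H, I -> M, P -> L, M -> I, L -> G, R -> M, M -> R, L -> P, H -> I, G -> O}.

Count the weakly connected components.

From G: component {G, L, O, P}.
From H: component {H, I, M, Q, R}.
From J: component {J, K, N}.
That's 3 components.

3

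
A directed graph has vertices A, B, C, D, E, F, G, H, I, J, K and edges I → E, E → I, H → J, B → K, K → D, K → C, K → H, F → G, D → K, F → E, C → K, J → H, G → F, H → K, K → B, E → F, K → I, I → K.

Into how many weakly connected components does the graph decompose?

From A: component {A}.
From B: component {B, C, D, E, F, G, H, I, J, K}.
That's 2 components.

2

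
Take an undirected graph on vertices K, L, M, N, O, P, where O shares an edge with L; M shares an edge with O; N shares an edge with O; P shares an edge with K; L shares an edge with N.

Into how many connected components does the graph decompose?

2

From K: component {K, P}.
From L: component {L, M, N, O}.
That's 2 components.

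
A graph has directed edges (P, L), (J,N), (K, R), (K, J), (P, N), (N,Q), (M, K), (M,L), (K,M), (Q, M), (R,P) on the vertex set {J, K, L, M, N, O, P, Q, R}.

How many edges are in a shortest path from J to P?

6

Distance 0: J.
Distance 1: N.
Distance 2: Q.
Distance 3: M.
Distance 4: K, L.
Distance 5: R.
Distance 6: P — contains P.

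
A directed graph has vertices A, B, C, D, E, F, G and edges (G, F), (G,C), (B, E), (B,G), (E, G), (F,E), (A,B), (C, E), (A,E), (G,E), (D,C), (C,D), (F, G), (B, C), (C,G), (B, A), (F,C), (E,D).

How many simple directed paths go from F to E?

F→C→E
F→C→G→E
F→E
F→G→C→E
F→G→E

5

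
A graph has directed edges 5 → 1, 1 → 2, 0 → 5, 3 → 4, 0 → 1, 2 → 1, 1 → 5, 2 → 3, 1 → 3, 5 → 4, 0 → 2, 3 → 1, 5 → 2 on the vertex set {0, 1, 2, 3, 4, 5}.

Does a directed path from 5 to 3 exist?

Yes

Explore from 5.
Distance 1: reach 1, 2, 4.
Distance 2: reach 3.
Found 3.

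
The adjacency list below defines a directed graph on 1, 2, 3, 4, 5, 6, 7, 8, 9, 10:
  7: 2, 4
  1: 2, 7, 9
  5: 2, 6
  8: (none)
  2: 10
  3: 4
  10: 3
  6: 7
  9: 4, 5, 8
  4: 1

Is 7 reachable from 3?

Yes

Explore from 3.
Distance 1: reach 4.
Distance 2: reach 1.
Distance 3: reach 2, 7, 9.
Found 7.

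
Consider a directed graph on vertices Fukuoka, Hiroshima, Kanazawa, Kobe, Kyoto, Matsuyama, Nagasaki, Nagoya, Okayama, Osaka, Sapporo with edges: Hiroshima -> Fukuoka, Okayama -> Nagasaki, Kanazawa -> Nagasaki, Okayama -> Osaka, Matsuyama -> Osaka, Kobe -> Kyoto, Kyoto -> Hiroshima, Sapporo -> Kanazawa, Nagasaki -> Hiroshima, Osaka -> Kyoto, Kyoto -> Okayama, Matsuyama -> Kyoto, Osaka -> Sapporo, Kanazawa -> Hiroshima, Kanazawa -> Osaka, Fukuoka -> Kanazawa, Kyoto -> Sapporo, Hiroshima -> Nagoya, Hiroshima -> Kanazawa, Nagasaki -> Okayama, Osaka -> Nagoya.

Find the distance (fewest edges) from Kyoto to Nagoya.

Distance 0: Kyoto.
Distance 1: Hiroshima, Okayama, Sapporo.
Distance 2: Fukuoka, Kanazawa, Nagasaki, Nagoya, Osaka — contains Nagoya.

2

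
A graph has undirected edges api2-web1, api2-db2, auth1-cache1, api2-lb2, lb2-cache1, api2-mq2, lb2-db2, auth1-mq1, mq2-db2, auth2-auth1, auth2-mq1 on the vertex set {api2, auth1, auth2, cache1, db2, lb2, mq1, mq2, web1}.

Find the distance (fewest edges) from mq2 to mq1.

5

Distance 0: mq2.
Distance 1: api2, db2.
Distance 2: lb2, web1.
Distance 3: cache1.
Distance 4: auth1.
Distance 5: auth2, mq1 — contains mq1.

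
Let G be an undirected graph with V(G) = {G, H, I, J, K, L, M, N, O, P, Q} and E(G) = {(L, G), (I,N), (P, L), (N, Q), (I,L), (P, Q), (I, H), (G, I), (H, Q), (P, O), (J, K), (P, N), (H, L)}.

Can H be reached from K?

No

Explore from K.
Distance 1: reach J.
The search is exhausted without reaching H; it lies in a different component.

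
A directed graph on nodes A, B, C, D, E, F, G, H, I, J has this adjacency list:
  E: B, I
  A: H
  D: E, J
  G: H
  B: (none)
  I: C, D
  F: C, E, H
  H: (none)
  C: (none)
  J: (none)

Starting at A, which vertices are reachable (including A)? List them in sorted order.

Start at A.
Its neighbours: H.
Nothing further is reachable.

A, H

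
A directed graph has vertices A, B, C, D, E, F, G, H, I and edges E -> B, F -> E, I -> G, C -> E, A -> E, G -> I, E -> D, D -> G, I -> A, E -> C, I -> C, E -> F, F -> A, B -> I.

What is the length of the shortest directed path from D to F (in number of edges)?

Distance 0: D.
Distance 1: G.
Distance 2: I.
Distance 3: A, C.
Distance 4: E.
Distance 5: B, F — contains F.

5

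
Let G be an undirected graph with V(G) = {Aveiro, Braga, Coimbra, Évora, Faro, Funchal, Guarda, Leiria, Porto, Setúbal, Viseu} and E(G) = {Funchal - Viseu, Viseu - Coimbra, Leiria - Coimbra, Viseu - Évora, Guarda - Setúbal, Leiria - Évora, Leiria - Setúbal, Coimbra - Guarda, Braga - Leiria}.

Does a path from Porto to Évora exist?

Porto has no edges, so nothing is reachable from it.

No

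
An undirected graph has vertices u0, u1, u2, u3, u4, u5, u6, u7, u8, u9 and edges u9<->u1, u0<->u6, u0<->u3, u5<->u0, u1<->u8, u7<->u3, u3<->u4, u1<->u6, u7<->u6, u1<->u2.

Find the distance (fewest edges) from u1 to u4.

4

Distance 0: u1.
Distance 1: u2, u6, u8, u9.
Distance 2: u0, u7.
Distance 3: u3, u5.
Distance 4: u4 — contains u4.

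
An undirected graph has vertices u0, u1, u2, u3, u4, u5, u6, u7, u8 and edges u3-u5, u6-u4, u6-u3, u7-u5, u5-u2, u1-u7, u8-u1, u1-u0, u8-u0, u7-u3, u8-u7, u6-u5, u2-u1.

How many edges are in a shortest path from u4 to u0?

5

Distance 0: u4.
Distance 1: u6.
Distance 2: u3, u5.
Distance 3: u2, u7.
Distance 4: u1, u8.
Distance 5: u0 — contains u0.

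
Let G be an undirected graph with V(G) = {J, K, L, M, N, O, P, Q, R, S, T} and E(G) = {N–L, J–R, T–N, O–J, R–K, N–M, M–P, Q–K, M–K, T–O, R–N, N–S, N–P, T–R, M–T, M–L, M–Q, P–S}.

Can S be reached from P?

Yes

Explore from P.
Distance 1: reach M, N, S.
Found S.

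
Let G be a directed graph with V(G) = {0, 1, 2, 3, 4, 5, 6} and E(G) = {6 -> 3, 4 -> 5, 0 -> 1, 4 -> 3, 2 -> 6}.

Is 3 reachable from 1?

No

1 has no outgoing edges, so nothing is reachable from it.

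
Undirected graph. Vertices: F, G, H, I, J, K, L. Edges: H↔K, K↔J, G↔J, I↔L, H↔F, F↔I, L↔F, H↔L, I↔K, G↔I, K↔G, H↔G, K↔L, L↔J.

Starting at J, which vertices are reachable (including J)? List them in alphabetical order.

F, G, H, I, J, K, L

Start at J.
Its neighbours: G, K, L.
Then their neighbours: F, H, I.
Every vertex is now reached.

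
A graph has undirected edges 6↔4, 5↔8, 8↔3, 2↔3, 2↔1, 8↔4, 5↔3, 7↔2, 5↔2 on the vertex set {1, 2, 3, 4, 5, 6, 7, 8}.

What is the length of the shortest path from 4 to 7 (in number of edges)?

4

Distance 0: 4.
Distance 1: 6, 8.
Distance 2: 3, 5.
Distance 3: 2.
Distance 4: 1, 7 — contains 7.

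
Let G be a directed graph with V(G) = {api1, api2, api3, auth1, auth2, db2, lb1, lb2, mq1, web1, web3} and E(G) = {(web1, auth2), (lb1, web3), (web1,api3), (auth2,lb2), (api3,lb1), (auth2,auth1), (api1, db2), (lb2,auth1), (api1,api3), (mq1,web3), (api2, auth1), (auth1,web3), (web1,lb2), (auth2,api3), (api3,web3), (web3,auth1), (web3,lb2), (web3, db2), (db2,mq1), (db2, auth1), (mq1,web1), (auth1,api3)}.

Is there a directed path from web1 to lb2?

Explore from web1.
Distance 1: reach api3, auth2, lb2.
Found lb2.

Yes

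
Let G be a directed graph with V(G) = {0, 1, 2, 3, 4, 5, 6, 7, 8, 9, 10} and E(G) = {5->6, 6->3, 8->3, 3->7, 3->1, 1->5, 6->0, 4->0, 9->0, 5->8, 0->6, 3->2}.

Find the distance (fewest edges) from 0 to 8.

5

Distance 0: 0.
Distance 1: 6.
Distance 2: 3.
Distance 3: 1, 2, 7.
Distance 4: 5.
Distance 5: 8 — contains 8.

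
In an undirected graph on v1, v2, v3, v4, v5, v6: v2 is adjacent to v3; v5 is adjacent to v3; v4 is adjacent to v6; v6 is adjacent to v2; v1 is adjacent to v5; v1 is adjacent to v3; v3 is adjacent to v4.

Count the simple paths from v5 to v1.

2

v5–v1
v5–v3–v1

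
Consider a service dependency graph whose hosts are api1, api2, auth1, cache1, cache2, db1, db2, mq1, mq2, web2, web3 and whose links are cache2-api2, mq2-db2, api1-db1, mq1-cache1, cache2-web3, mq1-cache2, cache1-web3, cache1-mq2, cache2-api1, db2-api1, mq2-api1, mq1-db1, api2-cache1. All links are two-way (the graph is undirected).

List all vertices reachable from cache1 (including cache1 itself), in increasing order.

Start at cache1.
Its neighbours: api2, mq1, mq2, web3.
Then their neighbours: api1, cache2, db1, db2.
Nothing further is reachable.

api1, api2, cache1, cache2, db1, db2, mq1, mq2, web3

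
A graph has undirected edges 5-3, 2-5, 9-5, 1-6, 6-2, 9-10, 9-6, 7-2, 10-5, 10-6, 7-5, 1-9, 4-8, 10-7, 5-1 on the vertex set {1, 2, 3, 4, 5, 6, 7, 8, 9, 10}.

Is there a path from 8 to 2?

No

Explore from 8.
Distance 1: reach 4.
The search is exhausted without reaching 2; it lies in a different component.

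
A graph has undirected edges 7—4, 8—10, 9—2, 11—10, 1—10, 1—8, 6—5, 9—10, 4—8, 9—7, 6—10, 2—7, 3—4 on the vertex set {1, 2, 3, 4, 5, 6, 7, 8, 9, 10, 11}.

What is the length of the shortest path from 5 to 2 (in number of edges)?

4

Distance 0: 5.
Distance 1: 6.
Distance 2: 10.
Distance 3: 1, 8, 9, 11.
Distance 4: 2, 4, 7 — contains 2.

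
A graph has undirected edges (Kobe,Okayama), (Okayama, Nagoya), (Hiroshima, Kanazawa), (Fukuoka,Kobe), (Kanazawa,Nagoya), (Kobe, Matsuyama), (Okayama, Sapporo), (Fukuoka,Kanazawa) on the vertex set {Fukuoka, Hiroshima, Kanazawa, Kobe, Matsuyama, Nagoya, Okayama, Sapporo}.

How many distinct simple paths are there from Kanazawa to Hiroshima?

Kanazawa–Hiroshima

1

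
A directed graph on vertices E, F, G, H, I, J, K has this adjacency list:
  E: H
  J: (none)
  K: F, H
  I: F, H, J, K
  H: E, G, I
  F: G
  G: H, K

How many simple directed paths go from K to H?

K→F→G→H
K→H

2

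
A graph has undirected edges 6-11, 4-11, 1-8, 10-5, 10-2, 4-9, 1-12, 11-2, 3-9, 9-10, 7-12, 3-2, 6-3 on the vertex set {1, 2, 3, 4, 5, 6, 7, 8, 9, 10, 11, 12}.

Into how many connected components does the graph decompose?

2

From 1: component {1, 7, 8, 12}.
From 2: component {2, 3, 4, 5, 6, 9, 10, 11}.
That's 2 components.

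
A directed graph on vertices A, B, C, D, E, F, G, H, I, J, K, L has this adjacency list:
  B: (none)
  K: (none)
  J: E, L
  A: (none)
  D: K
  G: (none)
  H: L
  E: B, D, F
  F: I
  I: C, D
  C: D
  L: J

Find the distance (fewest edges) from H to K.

Distance 0: H.
Distance 1: L.
Distance 2: J.
Distance 3: E.
Distance 4: B, D, F.
Distance 5: I, K — contains K.

5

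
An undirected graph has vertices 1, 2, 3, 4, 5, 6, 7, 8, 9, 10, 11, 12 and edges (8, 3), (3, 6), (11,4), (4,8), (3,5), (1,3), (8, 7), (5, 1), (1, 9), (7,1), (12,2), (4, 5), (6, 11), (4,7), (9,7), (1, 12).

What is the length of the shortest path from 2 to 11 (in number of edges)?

Distance 0: 2.
Distance 1: 12.
Distance 2: 1.
Distance 3: 3, 5, 7, 9.
Distance 4: 4, 6, 8.
Distance 5: 11 — contains 11.

5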